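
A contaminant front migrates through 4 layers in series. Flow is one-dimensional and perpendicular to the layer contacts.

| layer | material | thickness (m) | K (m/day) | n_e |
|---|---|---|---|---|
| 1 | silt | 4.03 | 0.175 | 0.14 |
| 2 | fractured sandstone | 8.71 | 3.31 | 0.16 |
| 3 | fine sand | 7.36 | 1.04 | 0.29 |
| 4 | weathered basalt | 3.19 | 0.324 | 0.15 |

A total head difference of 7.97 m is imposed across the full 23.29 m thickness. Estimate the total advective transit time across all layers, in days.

With flow normal to the layers, continuity requires the same specific discharge q through every layer.
Σ(b_i/K_i) = 4.03/0.175 + 8.71/3.31 + 7.36/1.04 + 3.19/0.324 = 42.58 d.
q = Δh / Σ(b_i/K_i) = 7.97 / 42.58 = 0.1872 m/day.
In each layer the seepage velocity is v_i = q/n_i, so the layer transit time is t_i = b_i·n_i / q:
  layer 1 (silt): t_1 = 4.03 × 0.14 / 0.1872 = 3.014 d
  layer 2 (fractured sandstone): t_2 = 8.71 × 0.16 / 0.1872 = 7.446 d
  layer 3 (fine sand): t_3 = 7.36 × 0.29 / 0.1872 = 11.40 d
  layer 4 (weathered basalt): t_4 = 3.19 × 0.15 / 0.1872 = 2.557 d
Total t = Σ t_i = 24.42 days.

24.4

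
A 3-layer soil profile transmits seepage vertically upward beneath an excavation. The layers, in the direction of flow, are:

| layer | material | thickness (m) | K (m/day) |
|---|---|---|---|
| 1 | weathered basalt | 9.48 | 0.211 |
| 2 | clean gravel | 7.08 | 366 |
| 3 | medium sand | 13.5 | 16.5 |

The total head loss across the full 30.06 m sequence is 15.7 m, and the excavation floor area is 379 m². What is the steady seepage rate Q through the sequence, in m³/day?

130

Flow is perpendicular to layering, so the layers act in series and the equivalent K is the thickness-weighted harmonic mean.
Total thickness L = 9.48 + 7.08 + 13.5 = 30.06 m.
Σ(b_i/K_i) = 9.48/0.211 + 7.08/366 + 13.5/16.5 = 45.77 d.
K_eq = L / Σ(b_i/K_i) = 30.06 / 45.77 = 0.6568 m/day.
Q = K_eq · A · (Δh/L) = 0.6568 × 379 × (15.7/30.06) = 130.0 m³/day.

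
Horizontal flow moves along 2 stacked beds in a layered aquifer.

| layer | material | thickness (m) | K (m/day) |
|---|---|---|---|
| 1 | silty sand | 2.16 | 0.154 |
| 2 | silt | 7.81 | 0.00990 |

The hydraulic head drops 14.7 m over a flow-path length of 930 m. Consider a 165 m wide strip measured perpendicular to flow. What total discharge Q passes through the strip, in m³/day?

1.07

Flow is parallel to layering, so each bed carries its own Darcy discharge and the transmissivities add.
Σ(K_i·b_i) = 0.154×2.16 + 0.00990×7.81 = 0.4100 m²/day.
Hydraulic gradient i = Δh / L = 14.7 / 930 = 0.01581.
Q = Σ(K_i·b_i) · W · i = 0.4100 × 165 × 0.01581 = 1.069 m³/day.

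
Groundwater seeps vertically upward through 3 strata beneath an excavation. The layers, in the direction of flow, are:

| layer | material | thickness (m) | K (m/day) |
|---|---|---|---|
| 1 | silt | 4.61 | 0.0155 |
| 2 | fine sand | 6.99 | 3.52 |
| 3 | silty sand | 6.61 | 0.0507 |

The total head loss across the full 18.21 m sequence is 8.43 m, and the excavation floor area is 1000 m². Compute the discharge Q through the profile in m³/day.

Flow is perpendicular to layering, so the layers act in series and the equivalent K is the thickness-weighted harmonic mean.
Total thickness L = 4.61 + 6.99 + 6.61 = 18.21 m.
Σ(b_i/K_i) = 4.61/0.0155 + 6.99/3.52 + 6.61/0.0507 = 429.8 d.
K_eq = L / Σ(b_i/K_i) = 18.21 / 429.8 = 0.04237 m/day.
Q = K_eq · A · (Δh/L) = 0.04237 × 1000 × (8.43/18.21) = 19.61 m³/day.

19.6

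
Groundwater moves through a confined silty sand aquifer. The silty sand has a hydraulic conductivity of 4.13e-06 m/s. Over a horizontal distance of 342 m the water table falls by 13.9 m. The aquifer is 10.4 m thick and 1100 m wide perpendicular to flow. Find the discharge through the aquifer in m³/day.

Convert K: 4.13e-06 m/s × 86400 = 0.3568 m/day.
Cross-sectional area A = 1100 × 10.4 = 11440 m².
Hydraulic gradient i = Δh / L = 13.9 / 342 = 0.04064.
Darcy's law: Q = K · A · i = 0.3568 × 11440 × 0.04064 = 165.9 m³/day.

166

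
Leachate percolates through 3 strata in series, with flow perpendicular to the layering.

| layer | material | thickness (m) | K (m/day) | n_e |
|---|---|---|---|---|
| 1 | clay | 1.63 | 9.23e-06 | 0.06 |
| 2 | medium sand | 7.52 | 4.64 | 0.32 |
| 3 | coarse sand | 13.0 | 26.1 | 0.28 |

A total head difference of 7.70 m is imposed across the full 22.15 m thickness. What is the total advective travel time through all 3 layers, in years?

With flow normal to the layers, continuity requires the same specific discharge q through every layer.
Σ(b_i/K_i) = 1.63/9.23e-06 + 7.52/4.64 + 13.0/26.1 = 1.766e+05 d.
q = Δh / Σ(b_i/K_i) = 7.70 / 1.766e+05 = 4.360e-05 m/day.
In each layer the seepage velocity is v_i = q/n_i, so the layer transit time is t_i = b_i·n_i / q:
  layer 1 (clay): t_1 = 1.63 × 0.06 / 4.360e-05 = 2243 d
  layer 2 (medium sand): t_2 = 7.52 × 0.32 / 4.360e-05 = 55191 d
  layer 3 (coarse sand): t_3 = 13.0 × 0.28 / 4.360e-05 = 83484 d
Total t = Σ t_i = 1.409e+05 days = 385.8 years.

386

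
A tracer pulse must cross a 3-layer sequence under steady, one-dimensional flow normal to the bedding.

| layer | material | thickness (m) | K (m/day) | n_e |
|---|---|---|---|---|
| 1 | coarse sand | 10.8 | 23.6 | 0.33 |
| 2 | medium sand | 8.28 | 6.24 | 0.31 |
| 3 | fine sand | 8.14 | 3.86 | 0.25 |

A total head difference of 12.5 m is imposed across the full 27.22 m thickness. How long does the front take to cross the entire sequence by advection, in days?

With flow normal to the layers, continuity requires the same specific discharge q through every layer.
Σ(b_i/K_i) = 10.8/23.6 + 8.28/6.24 + 8.14/3.86 = 3.893 d.
q = Δh / Σ(b_i/K_i) = 12.5 / 3.893 = 3.211 m/day.
In each layer the seepage velocity is v_i = q/n_i, so the layer transit time is t_i = b_i·n_i / q:
  layer 1 (coarse sand): t_1 = 10.8 × 0.33 / 3.211 = 1.110 d
  layer 2 (medium sand): t_2 = 8.28 × 0.31 / 3.211 = 0.7995 d
  layer 3 (fine sand): t_3 = 8.14 × 0.25 / 3.211 = 0.6338 d
Total t = Σ t_i = 2.543 days.

2.54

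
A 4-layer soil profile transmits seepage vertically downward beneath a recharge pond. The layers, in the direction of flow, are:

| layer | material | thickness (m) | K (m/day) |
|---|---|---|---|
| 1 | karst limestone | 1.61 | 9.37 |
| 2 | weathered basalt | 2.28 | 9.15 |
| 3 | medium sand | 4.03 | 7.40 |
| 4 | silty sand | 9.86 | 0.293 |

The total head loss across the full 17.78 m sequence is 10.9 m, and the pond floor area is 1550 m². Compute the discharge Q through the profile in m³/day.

Flow is perpendicular to layering, so the layers act in series and the equivalent K is the thickness-weighted harmonic mean.
Total thickness L = 1.61 + 2.28 + 4.03 + 9.86 = 17.78 m.
Σ(b_i/K_i) = 1.61/9.37 + 2.28/9.15 + 4.03/7.40 + 9.86/0.293 = 34.62 d.
K_eq = L / Σ(b_i/K_i) = 17.78 / 34.62 = 0.5136 m/day.
Q = K_eq · A · (Δh/L) = 0.5136 × 1550 × (10.9/17.78) = 488.0 m³/day.

488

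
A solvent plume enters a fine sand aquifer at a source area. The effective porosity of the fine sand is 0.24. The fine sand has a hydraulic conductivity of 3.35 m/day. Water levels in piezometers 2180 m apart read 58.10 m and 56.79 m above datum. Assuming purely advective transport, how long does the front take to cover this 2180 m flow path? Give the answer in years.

712

Hydraulic gradient i = (58.10 − 56.79) / 2180 = 1.31 / 2180 = 0.0006009.
Darcy flux q = K · i = 3.350 × 0.0006009 = 0.002013 m/day.
Seepage velocity v = q / n_e = 0.002013 / 0.24 = 0.008388 m/day.
Travel time t = L / v = 2180 / 0.008388 = 2.599e+05 days = 711.6 years.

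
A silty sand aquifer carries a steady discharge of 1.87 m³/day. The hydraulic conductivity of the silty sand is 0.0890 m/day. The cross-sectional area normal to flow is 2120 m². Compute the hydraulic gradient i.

0.00991

From Q = K·A·i, i = Q / (K·A) = 1.87 / (0.08900 × 2120) = 0.009911.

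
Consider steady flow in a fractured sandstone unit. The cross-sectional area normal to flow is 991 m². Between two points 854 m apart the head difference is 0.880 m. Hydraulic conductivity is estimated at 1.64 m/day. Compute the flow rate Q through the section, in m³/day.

Hydraulic gradient i = Δh / L = 0.880 / 854 = 0.001030.
Darcy's law: Q = K · A · i = 1.640 × 991.0 × 0.001030 = 1.675 m³/day.

1.67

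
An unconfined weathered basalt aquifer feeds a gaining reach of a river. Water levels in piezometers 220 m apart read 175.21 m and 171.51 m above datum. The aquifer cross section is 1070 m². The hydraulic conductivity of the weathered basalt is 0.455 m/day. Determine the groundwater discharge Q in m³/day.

8.19

Hydraulic gradient i = (175.21 − 171.51) / 220 = 3.7 / 220 = 0.01682.
Darcy's law: Q = K · A · i = 0.4550 × 1070 × 0.01682 = 8.188 m³/day.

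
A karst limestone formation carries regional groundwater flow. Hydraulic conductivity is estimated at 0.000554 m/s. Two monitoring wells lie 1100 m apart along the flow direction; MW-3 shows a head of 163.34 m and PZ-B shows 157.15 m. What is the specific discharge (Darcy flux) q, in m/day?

Convert K: 0.000554 m/s × 86400 = 47.87 m/day.
Hydraulic gradient i = (163.34 − 157.15) / 1100 = 6.19 / 1100 = 0.005627.
Specific discharge q = K · i = 47.87 × 0.005627 = 0.2694 m/day.

0.269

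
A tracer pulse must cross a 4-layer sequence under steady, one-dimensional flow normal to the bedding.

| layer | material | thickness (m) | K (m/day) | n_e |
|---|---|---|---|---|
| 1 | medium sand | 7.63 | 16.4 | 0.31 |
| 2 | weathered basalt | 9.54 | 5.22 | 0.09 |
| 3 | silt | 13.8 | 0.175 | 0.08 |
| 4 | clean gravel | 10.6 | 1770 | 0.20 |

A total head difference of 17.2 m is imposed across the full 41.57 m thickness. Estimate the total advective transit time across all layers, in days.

30.4

With flow normal to the layers, continuity requires the same specific discharge q through every layer.
Σ(b_i/K_i) = 7.63/16.4 + 9.54/5.22 + 13.8/0.175 + 10.6/1770 = 81.16 d.
q = Δh / Σ(b_i/K_i) = 17.2 / 81.16 = 0.2119 m/day.
In each layer the seepage velocity is v_i = q/n_i, so the layer transit time is t_i = b_i·n_i / q:
  layer 1 (medium sand): t_1 = 7.63 × 0.31 / 0.2119 = 11.16 d
  layer 2 (weathered basalt): t_2 = 9.54 × 0.09 / 0.2119 = 4.051 d
  layer 3 (silt): t_3 = 13.8 × 0.08 / 0.2119 = 5.209 d
  layer 4 (clean gravel): t_4 = 10.6 × 0.20 / 0.2119 = 10.00 d
Total t = Σ t_i = 30.42 days.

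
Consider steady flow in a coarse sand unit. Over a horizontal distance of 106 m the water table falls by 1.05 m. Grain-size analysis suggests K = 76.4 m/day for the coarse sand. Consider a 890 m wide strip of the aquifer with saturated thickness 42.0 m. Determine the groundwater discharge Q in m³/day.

28300

Cross-sectional area A = 890 × 42.0 = 37380 m².
Hydraulic gradient i = Δh / L = 1.05 / 106 = 0.009906.
Darcy's law: Q = K · A · i = 76.40 × 37380 × 0.009906 = 28289 m³/day.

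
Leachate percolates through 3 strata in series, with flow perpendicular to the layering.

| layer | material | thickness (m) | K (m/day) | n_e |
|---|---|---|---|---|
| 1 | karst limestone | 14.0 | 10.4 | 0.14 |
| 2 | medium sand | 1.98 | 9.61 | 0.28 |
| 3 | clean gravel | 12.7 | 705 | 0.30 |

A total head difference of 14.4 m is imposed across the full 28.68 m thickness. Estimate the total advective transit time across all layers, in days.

0.690

With flow normal to the layers, continuity requires the same specific discharge q through every layer.
Σ(b_i/K_i) = 14.0/10.4 + 1.98/9.61 + 12.7/705 = 1.570 d.
q = Δh / Σ(b_i/K_i) = 14.4 / 1.570 = 9.171 m/day.
In each layer the seepage velocity is v_i = q/n_i, so the layer transit time is t_i = b_i·n_i / q:
  layer 1 (karst limestone): t_1 = 14.0 × 0.14 / 9.171 = 0.2137 d
  layer 2 (medium sand): t_2 = 1.98 × 0.28 / 9.171 = 0.06045 d
  layer 3 (clean gravel): t_3 = 12.7 × 0.30 / 9.171 = 0.4154 d
Total t = Σ t_i = 0.6896 days.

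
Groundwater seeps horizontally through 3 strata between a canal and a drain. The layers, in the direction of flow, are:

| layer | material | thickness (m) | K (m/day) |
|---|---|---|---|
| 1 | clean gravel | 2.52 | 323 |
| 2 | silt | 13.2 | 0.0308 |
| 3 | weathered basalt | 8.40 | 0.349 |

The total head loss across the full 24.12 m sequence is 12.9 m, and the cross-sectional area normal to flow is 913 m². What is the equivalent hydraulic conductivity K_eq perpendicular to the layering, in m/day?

0.0533

Flow is perpendicular to layering, so the layers act in series and the equivalent K is the thickness-weighted harmonic mean.
Total thickness L = 2.52 + 13.2 + 8.40 = 24.12 m.
Σ(b_i/K_i) = 2.52/323 + 13.2/0.0308 + 8.40/0.349 = 452.6 d.
K_eq = L / Σ(b_i/K_i) = 24.12 / 452.6 = 0.05329 m/day.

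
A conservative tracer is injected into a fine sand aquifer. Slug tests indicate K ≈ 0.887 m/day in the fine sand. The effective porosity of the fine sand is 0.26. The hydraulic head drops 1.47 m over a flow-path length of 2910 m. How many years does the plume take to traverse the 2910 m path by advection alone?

Hydraulic gradient i = Δh / L = 1.47 / 2910 = 0.0005052.
Darcy flux q = K · i = 0.8870 × 0.0005052 = 0.0004481 m/day.
Seepage velocity v = q / n_e = 0.0004481 / 0.26 = 0.001723 m/day.
Travel time t = L / v = 2910 / 0.001723 = 1.689e+06 days = 4623 years.

4620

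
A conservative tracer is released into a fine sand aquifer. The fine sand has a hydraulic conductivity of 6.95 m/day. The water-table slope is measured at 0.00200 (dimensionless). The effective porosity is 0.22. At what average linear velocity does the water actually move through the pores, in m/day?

Hydraulic gradient i = 0.00200.
Darcy flux q = K · i = 6.950 × 0.002000 = 0.01390 m/day.
Seepage velocity v = q / n_e = 0.01390 / 0.22 = 0.06318 m/day.

0.0632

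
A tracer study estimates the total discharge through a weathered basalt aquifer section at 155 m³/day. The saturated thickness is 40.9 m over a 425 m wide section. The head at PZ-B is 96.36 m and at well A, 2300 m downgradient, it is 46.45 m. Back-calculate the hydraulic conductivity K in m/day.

Cross-sectional area A = 425 × 40.9 = 17382 m².
Hydraulic gradient i = (96.36 − 46.45) / 2300 = 49.91 / 2300 = 0.02170.
From Q = K·A·i, K = Q / (A·i) = 155 / (17382 × 0.02170) = 0.4109 m/day.

0.411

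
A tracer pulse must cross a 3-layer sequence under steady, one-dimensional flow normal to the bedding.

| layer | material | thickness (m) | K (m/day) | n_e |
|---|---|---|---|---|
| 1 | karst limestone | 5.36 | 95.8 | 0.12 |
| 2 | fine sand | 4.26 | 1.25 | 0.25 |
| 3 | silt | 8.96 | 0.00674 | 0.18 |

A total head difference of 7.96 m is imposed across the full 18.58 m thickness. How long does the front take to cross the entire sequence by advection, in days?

With flow normal to the layers, continuity requires the same specific discharge q through every layer.
Σ(b_i/K_i) = 5.36/95.8 + 4.26/1.25 + 8.96/0.00674 = 1333 d.
q = Δh / Σ(b_i/K_i) = 7.96 / 1333 = 0.005972 m/day.
In each layer the seepage velocity is v_i = q/n_i, so the layer transit time is t_i = b_i·n_i / q:
  layer 1 (karst limestone): t_1 = 5.36 × 0.12 / 0.005972 = 107.7 d
  layer 2 (fine sand): t_2 = 4.26 × 0.25 / 0.005972 = 178.3 d
  layer 3 (silt): t_3 = 8.96 × 0.18 / 0.005972 = 270.1 d
Total t = Σ t_i = 556.1 days.

556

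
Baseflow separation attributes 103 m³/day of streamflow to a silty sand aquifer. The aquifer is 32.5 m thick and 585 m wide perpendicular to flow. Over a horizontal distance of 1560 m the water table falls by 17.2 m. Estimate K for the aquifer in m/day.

0.491

Cross-sectional area A = 585 × 32.5 = 19012 m².
Hydraulic gradient i = Δh / L = 17.2 / 1560 = 0.01103.
From Q = K·A·i, K = Q / (A·i) = 103 / (19012 × 0.01103) = 0.4914 m/day.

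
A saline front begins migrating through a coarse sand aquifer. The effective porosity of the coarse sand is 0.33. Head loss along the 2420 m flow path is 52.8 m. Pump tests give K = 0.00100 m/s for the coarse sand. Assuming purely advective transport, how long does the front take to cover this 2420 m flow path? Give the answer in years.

Convert K: 0.00100 m/s × 86400 = 86.40 m/day.
Hydraulic gradient i = Δh / L = 52.8 / 2420 = 0.02182.
Darcy flux q = K · i = 86.40 × 0.02182 = 1.885 m/day.
Seepage velocity v = q / n_e = 1.885 / 0.33 = 5.712 m/day.
Travel time t = L / v = 2420 / 5.712 = 423.6 days = 1.160 years.

1.16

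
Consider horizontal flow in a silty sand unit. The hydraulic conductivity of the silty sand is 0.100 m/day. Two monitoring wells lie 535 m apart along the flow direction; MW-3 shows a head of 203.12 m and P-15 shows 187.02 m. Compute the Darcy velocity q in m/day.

0.00301

Hydraulic gradient i = (203.12 − 187.02) / 535 = 16.1 / 535 = 0.03009.
Specific discharge q = K · i = 0.1000 × 0.03009 = 0.003009 m/day.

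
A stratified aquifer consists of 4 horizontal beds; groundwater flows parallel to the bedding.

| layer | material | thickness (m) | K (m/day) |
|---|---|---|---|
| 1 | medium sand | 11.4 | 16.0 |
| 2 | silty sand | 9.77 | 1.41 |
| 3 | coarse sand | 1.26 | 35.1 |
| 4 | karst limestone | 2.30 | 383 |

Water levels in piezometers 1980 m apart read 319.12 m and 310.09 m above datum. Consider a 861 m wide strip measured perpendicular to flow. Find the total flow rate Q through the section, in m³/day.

4400

Flow is parallel to layering, so each bed carries its own Darcy discharge and the transmissivities add.
Σ(K_i·b_i) = 16.0×11.4 + 1.41×9.77 + 35.1×1.26 + 383×2.30 = 1121 m²/day.
Hydraulic gradient i = (319.12 − 310.09) / 1980 = 9.03 / 1980 = 0.004561.
Q = Σ(K_i·b_i) · W · i = 1121 × 861 × 0.004561 = 4403 m³/day.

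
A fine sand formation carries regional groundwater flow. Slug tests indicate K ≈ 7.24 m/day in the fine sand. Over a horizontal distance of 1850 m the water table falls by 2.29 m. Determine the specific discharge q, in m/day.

0.00896

Hydraulic gradient i = Δh / L = 2.29 / 1850 = 0.001238.
Specific discharge q = K · i = 7.240 × 0.001238 = 0.008962 m/day.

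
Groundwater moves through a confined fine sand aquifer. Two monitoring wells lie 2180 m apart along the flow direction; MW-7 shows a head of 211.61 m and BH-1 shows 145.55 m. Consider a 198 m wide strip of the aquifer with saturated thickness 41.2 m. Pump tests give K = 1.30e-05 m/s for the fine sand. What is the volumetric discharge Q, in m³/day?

278

Convert K: 1.30e-05 m/s × 86400 = 1.123 m/day.
Cross-sectional area A = 198 × 41.2 = 8158 m².
Hydraulic gradient i = (211.61 − 145.55) / 2180 = 66.06 / 2180 = 0.03030.
Darcy's law: Q = K · A · i = 1.123 × 8158 × 0.03030 = 277.7 m³/day.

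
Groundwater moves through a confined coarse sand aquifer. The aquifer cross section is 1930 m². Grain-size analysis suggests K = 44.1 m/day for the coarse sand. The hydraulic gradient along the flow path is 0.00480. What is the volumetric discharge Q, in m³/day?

Hydraulic gradient i = 0.00480.
Darcy's law: Q = K · A · i = 44.10 × 1930 × 0.004800 = 408.5 m³/day.

409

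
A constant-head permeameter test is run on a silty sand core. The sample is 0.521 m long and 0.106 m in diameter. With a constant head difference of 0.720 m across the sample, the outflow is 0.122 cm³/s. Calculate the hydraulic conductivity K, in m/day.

Cross-sectional area A = π·(d/2)² = π × (0.106/2)² = 0.008825 m².
Convert discharge: 0.122 cm³/s = 1.220e-07 m³/s.
Darcy's law rearranged: K = Q·L / (A·Δh) = 1.220e-07 × 0.521 / (0.008825 × 0.720) = 1.000e-05 m/s = 0.8643 m/day.

0.864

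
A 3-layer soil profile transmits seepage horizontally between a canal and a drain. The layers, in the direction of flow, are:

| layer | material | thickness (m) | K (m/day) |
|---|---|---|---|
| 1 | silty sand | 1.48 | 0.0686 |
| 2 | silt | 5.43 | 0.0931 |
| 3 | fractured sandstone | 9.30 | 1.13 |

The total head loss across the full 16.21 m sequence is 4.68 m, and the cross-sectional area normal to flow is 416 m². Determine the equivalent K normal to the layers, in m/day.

0.184

Flow is perpendicular to layering, so the layers act in series and the equivalent K is the thickness-weighted harmonic mean.
Total thickness L = 1.48 + 5.43 + 9.30 = 16.21 m.
Σ(b_i/K_i) = 1.48/0.0686 + 5.43/0.0931 + 9.30/1.13 = 88.13 d.
K_eq = L / Σ(b_i/K_i) = 16.21 / 88.13 = 0.1839 m/day.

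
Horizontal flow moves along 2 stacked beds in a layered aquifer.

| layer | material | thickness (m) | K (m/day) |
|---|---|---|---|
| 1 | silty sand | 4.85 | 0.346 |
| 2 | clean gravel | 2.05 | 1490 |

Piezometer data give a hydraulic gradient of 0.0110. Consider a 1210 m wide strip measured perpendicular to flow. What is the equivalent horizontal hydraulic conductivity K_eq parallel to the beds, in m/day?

443

Flow is parallel to layering, so each bed carries its own Darcy discharge and the transmissivities add.
Σ(K_i·b_i) = 0.346×4.85 + 1490×2.05 = 3056 m²/day.
Total thickness b = 6.900 m, so K_eq = Σ(K_i·b_i)/b = 442.9 m/day.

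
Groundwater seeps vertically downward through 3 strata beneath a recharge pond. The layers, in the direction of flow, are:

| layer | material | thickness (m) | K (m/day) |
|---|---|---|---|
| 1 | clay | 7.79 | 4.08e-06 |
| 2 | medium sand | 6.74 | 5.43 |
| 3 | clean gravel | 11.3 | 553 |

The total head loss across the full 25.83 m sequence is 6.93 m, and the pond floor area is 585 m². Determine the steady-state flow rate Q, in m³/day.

Flow is perpendicular to layering, so the layers act in series and the equivalent K is the thickness-weighted harmonic mean.
Total thickness L = 7.79 + 6.74 + 11.3 = 25.83 m.
Σ(b_i/K_i) = 7.79/4.08e-06 + 6.74/5.43 + 11.3/553 = 1.909e+06 d.
K_eq = L / Σ(b_i/K_i) = 25.83 / 1.909e+06 = 1.353e-05 m/day.
Q = K_eq · A · (Δh/L) = 1.353e-05 × 585 × (6.93/25.83) = 0.002123 m³/day.

0.00212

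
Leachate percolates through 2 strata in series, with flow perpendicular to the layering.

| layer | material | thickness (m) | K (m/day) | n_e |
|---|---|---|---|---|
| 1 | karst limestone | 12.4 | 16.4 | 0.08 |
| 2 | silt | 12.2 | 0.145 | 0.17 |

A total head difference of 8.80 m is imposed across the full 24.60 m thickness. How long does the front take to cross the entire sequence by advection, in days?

29.6

With flow normal to the layers, continuity requires the same specific discharge q through every layer.
Σ(b_i/K_i) = 12.4/16.4 + 12.2/0.145 = 84.89 d.
q = Δh / Σ(b_i/K_i) = 8.80 / 84.89 = 0.1037 m/day.
In each layer the seepage velocity is v_i = q/n_i, so the layer transit time is t_i = b_i·n_i / q:
  layer 1 (karst limestone): t_1 = 12.4 × 0.08 / 0.1037 = 9.570 d
  layer 2 (silt): t_2 = 12.2 × 0.17 / 0.1037 = 20.01 d
Total t = Σ t_i = 29.58 days.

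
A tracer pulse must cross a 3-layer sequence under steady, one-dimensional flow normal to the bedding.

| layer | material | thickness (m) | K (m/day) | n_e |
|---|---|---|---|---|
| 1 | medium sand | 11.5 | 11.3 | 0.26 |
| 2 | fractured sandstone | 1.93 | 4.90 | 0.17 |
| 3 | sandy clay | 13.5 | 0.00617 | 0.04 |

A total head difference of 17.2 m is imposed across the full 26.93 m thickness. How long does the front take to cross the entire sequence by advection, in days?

491

With flow normal to the layers, continuity requires the same specific discharge q through every layer.
Σ(b_i/K_i) = 11.5/11.3 + 1.93/4.90 + 13.5/0.00617 = 2189 d.
q = Δh / Σ(b_i/K_i) = 17.2 / 2189 = 0.007856 m/day.
In each layer the seepage velocity is v_i = q/n_i, so the layer transit time is t_i = b_i·n_i / q:
  layer 1 (medium sand): t_1 = 11.5 × 0.26 / 0.007856 = 380.6 d
  layer 2 (fractured sandstone): t_2 = 1.93 × 0.17 / 0.007856 = 41.76 d
  layer 3 (sandy clay): t_3 = 13.5 × 0.04 / 0.007856 = 68.74 d
Total t = Σ t_i = 491.1 days.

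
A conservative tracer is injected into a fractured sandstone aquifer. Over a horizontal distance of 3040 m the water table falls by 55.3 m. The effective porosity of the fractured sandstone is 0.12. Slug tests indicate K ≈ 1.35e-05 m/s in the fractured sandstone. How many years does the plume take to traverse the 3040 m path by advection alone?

Convert K: 1.35e-05 m/s × 86400 = 1.166 m/day.
Hydraulic gradient i = Δh / L = 55.3 / 3040 = 0.01819.
Darcy flux q = K · i = 1.166 × 0.01819 = 0.02122 m/day.
Seepage velocity v = q / n_e = 0.02122 / 0.12 = 0.1768 m/day.
Travel time t = L / v = 3040 / 0.1768 = 17193 days = 47.07 years.

47.1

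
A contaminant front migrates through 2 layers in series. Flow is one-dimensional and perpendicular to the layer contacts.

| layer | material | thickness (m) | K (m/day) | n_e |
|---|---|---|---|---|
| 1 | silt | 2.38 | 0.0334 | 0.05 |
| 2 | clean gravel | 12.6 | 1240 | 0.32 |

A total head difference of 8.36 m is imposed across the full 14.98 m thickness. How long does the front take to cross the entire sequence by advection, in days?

35.4

With flow normal to the layers, continuity requires the same specific discharge q through every layer.
Σ(b_i/K_i) = 2.38/0.0334 + 12.6/1240 = 71.27 d.
q = Δh / Σ(b_i/K_i) = 8.36 / 71.27 = 0.1173 m/day.
In each layer the seepage velocity is v_i = q/n_i, so the layer transit time is t_i = b_i·n_i / q:
  layer 1 (silt): t_1 = 2.38 × 0.05 / 0.1173 = 1.014 d
  layer 2 (clean gravel): t_2 = 12.6 × 0.32 / 0.1173 = 34.37 d
Total t = Σ t_i = 35.39 days.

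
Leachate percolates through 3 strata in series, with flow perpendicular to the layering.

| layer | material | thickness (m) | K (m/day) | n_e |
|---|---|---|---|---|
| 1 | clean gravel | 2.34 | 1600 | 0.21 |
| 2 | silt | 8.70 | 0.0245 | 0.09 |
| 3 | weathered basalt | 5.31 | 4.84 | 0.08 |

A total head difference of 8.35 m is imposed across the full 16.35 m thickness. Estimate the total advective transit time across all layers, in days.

With flow normal to the layers, continuity requires the same specific discharge q through every layer.
Σ(b_i/K_i) = 2.34/1600 + 8.70/0.0245 + 5.31/4.84 = 356.2 d.
q = Δh / Σ(b_i/K_i) = 8.35 / 356.2 = 0.02344 m/day.
In each layer the seepage velocity is v_i = q/n_i, so the layer transit time is t_i = b_i·n_i / q:
  layer 1 (clean gravel): t_1 = 2.34 × 0.21 / 0.02344 = 20.96 d
  layer 2 (silt): t_2 = 8.70 × 0.09 / 0.02344 = 33.40 d
  layer 3 (weathered basalt): t_3 = 5.31 × 0.08 / 0.02344 = 18.12 d
Total t = Σ t_i = 72.49 days.

72.5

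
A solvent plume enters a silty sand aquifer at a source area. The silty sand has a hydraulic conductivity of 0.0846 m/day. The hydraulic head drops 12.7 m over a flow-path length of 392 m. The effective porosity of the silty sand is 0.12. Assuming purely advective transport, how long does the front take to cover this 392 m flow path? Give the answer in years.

47.0

Hydraulic gradient i = Δh / L = 12.7 / 392 = 0.03240.
Darcy flux q = K · i = 0.08460 × 0.03240 = 0.002741 m/day.
Seepage velocity v = q / n_e = 0.002741 / 0.12 = 0.02284 m/day.
Travel time t = L / v = 392 / 0.02284 = 17162 days = 46.99 years.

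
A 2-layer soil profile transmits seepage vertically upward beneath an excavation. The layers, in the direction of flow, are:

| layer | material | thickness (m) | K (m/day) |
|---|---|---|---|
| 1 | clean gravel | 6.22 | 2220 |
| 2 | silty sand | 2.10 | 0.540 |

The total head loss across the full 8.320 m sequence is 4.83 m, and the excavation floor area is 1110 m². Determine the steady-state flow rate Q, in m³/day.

Flow is perpendicular to layering, so the layers act in series and the equivalent K is the thickness-weighted harmonic mean.
Total thickness L = 6.22 + 2.10 = 8.320 m.
Σ(b_i/K_i) = 6.22/2220 + 2.10/0.540 = 3.892 d.
K_eq = L / Σ(b_i/K_i) = 8.320 / 3.892 = 2.138 m/day.
Q = K_eq · A · (Δh/L) = 2.138 × 1110 × (4.83/8.320) = 1378 m³/day.

1380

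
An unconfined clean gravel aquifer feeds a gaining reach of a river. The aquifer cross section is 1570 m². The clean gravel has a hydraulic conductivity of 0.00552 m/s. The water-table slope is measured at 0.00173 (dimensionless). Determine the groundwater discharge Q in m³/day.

1300

Convert K: 0.00552 m/s × 86400 = 476.9 m/day.
Hydraulic gradient i = 0.00173.
Darcy's law: Q = K · A · i = 476.9 × 1570 × 0.001730 = 1295 m³/day.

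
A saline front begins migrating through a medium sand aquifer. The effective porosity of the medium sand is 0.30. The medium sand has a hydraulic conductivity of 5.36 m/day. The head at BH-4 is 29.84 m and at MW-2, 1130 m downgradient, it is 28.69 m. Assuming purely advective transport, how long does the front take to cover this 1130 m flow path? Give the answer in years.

170

Hydraulic gradient i = (29.84 − 28.69) / 1130 = 1.15 / 1130 = 0.001018.
Darcy flux q = K · i = 5.360 × 0.001018 = 0.005455 m/day.
Seepage velocity v = q / n_e = 0.005455 / 0.30 = 0.01818 m/day.
Travel time t = L / v = 1130 / 0.01818 = 62146 days = 170.1 years.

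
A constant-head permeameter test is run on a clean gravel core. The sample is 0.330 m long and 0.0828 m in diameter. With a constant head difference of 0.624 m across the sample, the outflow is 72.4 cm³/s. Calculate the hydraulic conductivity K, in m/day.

Cross-sectional area A = π·(d/2)² = π × (0.0828/2)² = 0.005385 m².
Convert discharge: 72.4 cm³/s = 7.240e-05 m³/s.
Darcy's law rearranged: K = Q·L / (A·Δh) = 7.240e-05 × 0.330 / (0.005385 × 0.624) = 0.007111 m/s = 614.4 m/day.

614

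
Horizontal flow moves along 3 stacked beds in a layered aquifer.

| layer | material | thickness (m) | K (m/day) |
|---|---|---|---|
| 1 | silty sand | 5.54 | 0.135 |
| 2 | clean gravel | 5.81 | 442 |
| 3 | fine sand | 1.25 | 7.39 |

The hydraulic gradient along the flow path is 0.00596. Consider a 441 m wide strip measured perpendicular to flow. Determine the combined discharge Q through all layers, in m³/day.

6780

Flow is parallel to layering, so each bed carries its own Darcy discharge and the transmissivities add.
Σ(K_i·b_i) = 0.135×5.54 + 442×5.81 + 7.39×1.25 = 2578 m²/day.
Hydraulic gradient i = 0.00596.
Q = Σ(K_i·b_i) · W · i = 2578 × 441 × 0.005960 = 6776 m³/day.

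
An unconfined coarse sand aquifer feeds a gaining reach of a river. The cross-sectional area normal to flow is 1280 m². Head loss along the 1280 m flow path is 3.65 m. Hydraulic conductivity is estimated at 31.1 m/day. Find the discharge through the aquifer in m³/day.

114

Hydraulic gradient i = Δh / L = 3.65 / 1280 = 0.002852.
Darcy's law: Q = K · A · i = 31.10 × 1280 × 0.002852 = 113.5 m³/day.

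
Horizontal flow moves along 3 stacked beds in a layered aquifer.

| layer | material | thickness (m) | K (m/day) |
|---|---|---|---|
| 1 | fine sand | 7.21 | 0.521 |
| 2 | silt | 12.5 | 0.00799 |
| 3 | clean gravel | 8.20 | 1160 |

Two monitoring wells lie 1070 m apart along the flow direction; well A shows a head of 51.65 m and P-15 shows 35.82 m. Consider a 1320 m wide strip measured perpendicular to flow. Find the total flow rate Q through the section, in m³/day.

186000

Flow is parallel to layering, so each bed carries its own Darcy discharge and the transmissivities add.
Σ(K_i·b_i) = 0.521×7.21 + 0.00799×12.5 + 1160×8.20 = 9516 m²/day.
Hydraulic gradient i = (51.65 − 35.82) / 1070 = 15.83 / 1070 = 0.01479.
Q = Σ(K_i·b_i) · W · i = 9516 × 1320 × 0.01479 = 1.858e+05 m³/day.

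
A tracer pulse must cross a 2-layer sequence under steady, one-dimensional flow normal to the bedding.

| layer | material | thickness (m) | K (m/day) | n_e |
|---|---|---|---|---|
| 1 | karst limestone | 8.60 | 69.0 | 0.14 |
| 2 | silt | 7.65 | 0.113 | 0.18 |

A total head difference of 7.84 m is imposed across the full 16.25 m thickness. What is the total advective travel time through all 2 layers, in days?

With flow normal to the layers, continuity requires the same specific discharge q through every layer.
Σ(b_i/K_i) = 8.60/69.0 + 7.65/0.113 = 67.82 d.
q = Δh / Σ(b_i/K_i) = 7.84 / 67.82 = 0.1156 m/day.
In each layer the seepage velocity is v_i = q/n_i, so the layer transit time is t_i = b_i·n_i / q:
  layer 1 (karst limestone): t_1 = 8.60 × 0.14 / 0.1156 = 10.42 d
  layer 2 (silt): t_2 = 7.65 × 0.18 / 0.1156 = 11.91 d
Total t = Σ t_i = 22.33 days.

22.3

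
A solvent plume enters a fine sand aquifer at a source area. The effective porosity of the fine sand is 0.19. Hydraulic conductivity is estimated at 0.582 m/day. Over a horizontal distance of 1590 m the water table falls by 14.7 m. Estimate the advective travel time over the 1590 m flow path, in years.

154

Hydraulic gradient i = Δh / L = 14.7 / 1590 = 0.009245.
Darcy flux q = K · i = 0.5820 × 0.009245 = 0.005381 m/day.
Seepage velocity v = q / n_e = 0.005381 / 0.19 = 0.02832 m/day.
Travel time t = L / v = 1590 / 0.02832 = 56145 days = 153.7 years.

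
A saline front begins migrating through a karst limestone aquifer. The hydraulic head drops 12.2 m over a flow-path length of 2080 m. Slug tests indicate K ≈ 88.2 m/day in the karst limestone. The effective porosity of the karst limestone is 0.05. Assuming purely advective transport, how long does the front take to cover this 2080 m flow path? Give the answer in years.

Hydraulic gradient i = Δh / L = 12.2 / 2080 = 0.005865.
Darcy flux q = K · i = 88.20 × 0.005865 = 0.5173 m/day.
Seepage velocity v = q / n_e = 0.5173 / 0.05 = 10.35 m/day.
Travel time t = L / v = 2080 / 10.35 = 201.0 days = 0.5504 years.

0.550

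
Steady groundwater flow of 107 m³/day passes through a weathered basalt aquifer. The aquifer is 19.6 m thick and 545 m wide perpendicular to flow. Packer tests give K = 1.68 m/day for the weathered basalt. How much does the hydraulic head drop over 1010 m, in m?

Cross-sectional area A = 545 × 19.6 = 10682 m².
From Q = K·A·i, i = Q / (K·A) = 107 / (1.680 × 10682) = 0.005962.
Head loss Δh = i · L = 0.005962 × 1010 = 6.022 m.

6.02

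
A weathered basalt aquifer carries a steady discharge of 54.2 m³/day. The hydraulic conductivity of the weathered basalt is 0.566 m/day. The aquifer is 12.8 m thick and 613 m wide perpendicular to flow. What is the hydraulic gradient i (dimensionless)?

0.0122

Cross-sectional area A = 613 × 12.8 = 7846 m².
From Q = K·A·i, i = Q / (K·A) = 54.2 / (0.5660 × 7846) = 0.01220.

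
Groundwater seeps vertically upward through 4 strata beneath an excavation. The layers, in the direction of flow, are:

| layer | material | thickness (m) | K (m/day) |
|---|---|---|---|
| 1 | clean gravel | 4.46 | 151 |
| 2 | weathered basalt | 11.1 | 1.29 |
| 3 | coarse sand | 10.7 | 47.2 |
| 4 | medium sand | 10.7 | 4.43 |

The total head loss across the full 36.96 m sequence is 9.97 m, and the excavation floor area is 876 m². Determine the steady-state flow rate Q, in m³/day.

Flow is perpendicular to layering, so the layers act in series and the equivalent K is the thickness-weighted harmonic mean.
Total thickness L = 4.46 + 11.1 + 10.7 + 10.7 = 36.96 m.
Σ(b_i/K_i) = 4.46/151 + 11.1/1.29 + 10.7/47.2 + 10.7/4.43 = 11.28 d.
K_eq = L / Σ(b_i/K_i) = 36.96 / 11.28 = 3.278 m/day.
Q = K_eq · A · (Δh/L) = 3.278 × 876 × (9.97/36.96) = 774.5 m³/day.

775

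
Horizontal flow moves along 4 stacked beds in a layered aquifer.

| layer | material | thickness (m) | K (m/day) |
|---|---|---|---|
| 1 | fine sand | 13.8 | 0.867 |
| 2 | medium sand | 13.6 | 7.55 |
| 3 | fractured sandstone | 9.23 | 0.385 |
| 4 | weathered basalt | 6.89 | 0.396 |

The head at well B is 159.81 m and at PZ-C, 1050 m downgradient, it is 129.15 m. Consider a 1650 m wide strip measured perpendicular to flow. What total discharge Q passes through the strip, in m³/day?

Flow is parallel to layering, so each bed carries its own Darcy discharge and the transmissivities add.
Σ(K_i·b_i) = 0.867×13.8 + 7.55×13.6 + 0.385×9.23 + 0.396×6.89 = 120.9 m²/day.
Hydraulic gradient i = (159.81 − 129.15) / 1050 = 30.66 / 1050 = 0.02920.
Q = Σ(K_i·b_i) · W · i = 120.9 × 1650 × 0.02920 = 5826 m³/day.

5830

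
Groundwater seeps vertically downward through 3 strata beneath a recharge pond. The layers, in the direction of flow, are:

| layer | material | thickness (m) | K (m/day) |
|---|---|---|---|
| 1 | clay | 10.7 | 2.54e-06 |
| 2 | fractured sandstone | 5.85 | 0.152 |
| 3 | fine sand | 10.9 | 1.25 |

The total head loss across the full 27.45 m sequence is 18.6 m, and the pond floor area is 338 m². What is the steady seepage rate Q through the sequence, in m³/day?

Flow is perpendicular to layering, so the layers act in series and the equivalent K is the thickness-weighted harmonic mean.
Total thickness L = 10.7 + 5.85 + 10.9 = 27.45 m.
Σ(b_i/K_i) = 10.7/2.54e-06 + 5.85/0.152 + 10.9/1.25 = 4.213e+06 d.
K_eq = L / Σ(b_i/K_i) = 27.45 / 4.213e+06 = 6.516e-06 m/day.
Q = K_eq · A · (Δh/L) = 6.516e-06 × 338 × (18.6/27.45) = 0.001492 m³/day.

0.00149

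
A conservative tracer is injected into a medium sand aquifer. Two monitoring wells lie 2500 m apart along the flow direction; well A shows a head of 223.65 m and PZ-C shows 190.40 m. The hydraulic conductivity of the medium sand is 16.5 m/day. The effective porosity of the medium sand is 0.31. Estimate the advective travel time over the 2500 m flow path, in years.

9.67

Hydraulic gradient i = (223.65 − 190.40) / 2500 = 33.25 / 2500 = 0.01330.
Darcy flux q = K · i = 16.50 × 0.01330 = 0.2194 m/day.
Seepage velocity v = q / n_e = 0.2194 / 0.31 = 0.7079 m/day.
Travel time t = L / v = 2500 / 0.7079 = 3532 days = 9.669 years.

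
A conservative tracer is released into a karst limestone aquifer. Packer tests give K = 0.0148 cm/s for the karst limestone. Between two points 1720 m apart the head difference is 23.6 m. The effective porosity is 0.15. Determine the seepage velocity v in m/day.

Convert K: 0.0148 cm/s × 864 = 12.79 m/day.
Hydraulic gradient i = Δh / L = 23.6 / 1720 = 0.01372.
Darcy flux q = K · i = 12.79 × 0.01372 = 0.1755 m/day.
Seepage velocity v = q / n_e = 0.1755 / 0.15 = 1.170 m/day.

1.17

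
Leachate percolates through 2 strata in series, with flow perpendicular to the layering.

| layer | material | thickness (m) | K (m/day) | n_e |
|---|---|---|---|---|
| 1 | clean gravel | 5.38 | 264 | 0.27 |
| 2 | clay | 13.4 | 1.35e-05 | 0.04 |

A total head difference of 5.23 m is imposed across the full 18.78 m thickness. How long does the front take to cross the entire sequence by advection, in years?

With flow normal to the layers, continuity requires the same specific discharge q through every layer.
Σ(b_i/K_i) = 5.38/264 + 13.4/1.35e-05 = 9.926e+05 d.
q = Δh / Σ(b_i/K_i) = 5.23 / 9.926e+05 = 5.269e-06 m/day.
In each layer the seepage velocity is v_i = q/n_i, so the layer transit time is t_i = b_i·n_i / q:
  layer 1 (clean gravel): t_1 = 5.38 × 0.27 / 5.269e-06 = 2.757e+05 d
  layer 2 (clay): t_2 = 13.4 × 0.04 / 5.269e-06 = 1.017e+05 d
Total t = Σ t_i = 3.774e+05 days = 1033 years.

1030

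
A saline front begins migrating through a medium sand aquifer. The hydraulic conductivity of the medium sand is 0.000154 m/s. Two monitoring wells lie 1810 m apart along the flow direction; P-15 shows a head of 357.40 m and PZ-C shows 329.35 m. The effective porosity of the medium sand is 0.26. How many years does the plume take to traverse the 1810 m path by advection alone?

Convert K: 0.000154 m/s × 86400 = 13.31 m/day.
Hydraulic gradient i = (357.40 − 329.35) / 1810 = 28.05 / 1810 = 0.01550.
Darcy flux q = K · i = 13.31 × 0.01550 = 0.2062 m/day.
Seepage velocity v = q / n_e = 0.2062 / 0.26 = 0.7931 m/day.
Travel time t = L / v = 1810 / 0.7931 = 2282 days = 6.248 years.

6.25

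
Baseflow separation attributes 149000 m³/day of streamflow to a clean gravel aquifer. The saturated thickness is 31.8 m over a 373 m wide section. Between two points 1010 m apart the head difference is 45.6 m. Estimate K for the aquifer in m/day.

Cross-sectional area A = 373 × 31.8 = 11861 m².
Hydraulic gradient i = Δh / L = 45.6 / 1010 = 0.04515.
From Q = K·A·i, K = Q / (A·i) = 149000 / (11861 × 0.04515) = 278.2 m/day.

278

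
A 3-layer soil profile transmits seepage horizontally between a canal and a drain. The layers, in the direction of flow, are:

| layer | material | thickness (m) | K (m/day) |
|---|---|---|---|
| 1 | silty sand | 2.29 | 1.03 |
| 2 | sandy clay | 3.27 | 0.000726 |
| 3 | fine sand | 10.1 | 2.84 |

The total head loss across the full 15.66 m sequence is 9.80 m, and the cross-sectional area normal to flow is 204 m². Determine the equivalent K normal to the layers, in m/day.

Flow is perpendicular to layering, so the layers act in series and the equivalent K is the thickness-weighted harmonic mean.
Total thickness L = 2.29 + 3.27 + 10.1 = 15.66 m.
Σ(b_i/K_i) = 2.29/1.03 + 3.27/0.000726 + 10.1/2.84 = 4510 d.
K_eq = L / Σ(b_i/K_i) = 15.66 / 4510 = 0.003472 m/day.

0.00347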